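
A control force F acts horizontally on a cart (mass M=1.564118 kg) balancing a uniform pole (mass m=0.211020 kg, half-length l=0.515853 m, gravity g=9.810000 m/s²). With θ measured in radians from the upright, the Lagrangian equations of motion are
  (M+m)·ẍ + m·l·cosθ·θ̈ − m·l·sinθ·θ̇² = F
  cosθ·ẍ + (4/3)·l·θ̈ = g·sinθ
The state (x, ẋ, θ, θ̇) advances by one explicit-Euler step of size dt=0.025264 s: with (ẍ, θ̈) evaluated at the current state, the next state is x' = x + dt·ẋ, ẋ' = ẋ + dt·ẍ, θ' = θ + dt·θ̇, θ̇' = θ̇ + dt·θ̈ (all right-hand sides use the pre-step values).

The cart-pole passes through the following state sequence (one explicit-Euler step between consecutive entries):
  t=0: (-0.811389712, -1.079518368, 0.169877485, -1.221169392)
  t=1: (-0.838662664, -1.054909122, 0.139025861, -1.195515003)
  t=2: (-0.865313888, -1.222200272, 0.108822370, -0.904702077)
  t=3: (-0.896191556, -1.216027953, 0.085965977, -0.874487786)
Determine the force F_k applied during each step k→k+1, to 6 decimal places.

step 0→1:
  ẍ = (ẋ'−ẋ)/dt = (-1.054909122−-1.079518368)/0.025264 = 0.974084
  θ̈ = (θ̇'−θ̇)/dt = (-1.195515003−-1.221169392)/0.025264 = 1.015452
  sinθ=0.169062, cosθ=0.985605
  F = (M+m)·ẍ + m·l·cosθ·θ̈ − m·l·sinθ·θ̇² = 1.729133 + 0.108946 − 0.027444 = 1.810635
step 1→2:
  ẍ = (ẋ'−ẋ)/dt = (-1.222200272−-1.054909122)/0.025264 = -6.621721
  θ̈ = (θ̇'−θ̇)/dt = (-0.904702077−-1.195515003)/0.025264 = 11.510961
  sinθ=0.138578, cosθ=0.990351
  F = (M+m)·ẍ + m·l·cosθ·θ̈ − m·l·sinθ·θ̇² = -11.754468 + 1.240939 − 0.021560 = -10.535089
step 2→3:
  ẍ = (ẋ'−ẋ)/dt = (-1.216027953−-1.222200272)/0.025264 = 0.244313
  θ̈ = (θ̇'−θ̇)/dt = (-0.874487786−-0.904702077)/0.025264 = 1.195942
  sinθ=0.108608, cosθ=0.994085
  F = (M+m)·ẍ + m·l·cosθ·θ̈ − m·l·sinθ·θ̇² = 0.433689 + 0.129415 − 0.009677 = 0.553427

F_0 = 1.810635 N
F_1 = -10.535089 N
F_2 = 0.553427 N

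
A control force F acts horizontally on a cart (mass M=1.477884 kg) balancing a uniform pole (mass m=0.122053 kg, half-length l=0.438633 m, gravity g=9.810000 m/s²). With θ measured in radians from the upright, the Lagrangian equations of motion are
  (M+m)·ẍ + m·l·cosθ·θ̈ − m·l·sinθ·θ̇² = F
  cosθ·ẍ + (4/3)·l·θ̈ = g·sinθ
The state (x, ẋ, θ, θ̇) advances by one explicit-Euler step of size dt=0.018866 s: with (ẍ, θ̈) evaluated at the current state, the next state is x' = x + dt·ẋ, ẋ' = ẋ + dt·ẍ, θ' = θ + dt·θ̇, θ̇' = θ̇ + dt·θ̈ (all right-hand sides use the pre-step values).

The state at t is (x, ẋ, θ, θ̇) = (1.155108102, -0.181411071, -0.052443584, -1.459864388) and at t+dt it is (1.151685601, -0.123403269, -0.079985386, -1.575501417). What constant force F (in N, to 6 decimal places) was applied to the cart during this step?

F = 4.597656 N

ẍ = (ẋ'−ẋ)/dt = (-0.123403269−-0.181411071)/0.018866 = 3.074727
θ̈ = (θ̇'−θ̇)/dt = (-1.575501417−-1.459864388)/0.018866 = -6.129388
sinθ=-0.052420, cosθ=0.998625
F = (M+m)·ẍ + m·l·cosθ·θ̈ − m·l·sinθ·θ̇² = 4.919370 + -0.327695 − -0.005981 = 4.597656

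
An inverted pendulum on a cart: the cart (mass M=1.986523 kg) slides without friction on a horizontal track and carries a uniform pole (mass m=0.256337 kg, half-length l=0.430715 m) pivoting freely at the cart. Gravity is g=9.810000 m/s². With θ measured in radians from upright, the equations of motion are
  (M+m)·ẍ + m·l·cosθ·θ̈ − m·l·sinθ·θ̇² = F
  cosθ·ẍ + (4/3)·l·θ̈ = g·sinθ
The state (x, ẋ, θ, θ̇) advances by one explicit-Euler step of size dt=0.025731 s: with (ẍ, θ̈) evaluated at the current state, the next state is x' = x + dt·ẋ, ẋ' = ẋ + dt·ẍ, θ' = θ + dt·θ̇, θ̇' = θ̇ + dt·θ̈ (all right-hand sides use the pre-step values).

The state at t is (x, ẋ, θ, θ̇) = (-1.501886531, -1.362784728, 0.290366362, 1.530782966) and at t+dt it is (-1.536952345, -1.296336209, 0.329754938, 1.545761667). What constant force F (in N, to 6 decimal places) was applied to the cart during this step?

F = 5.779539 N

ẍ = (ẋ'−ẋ)/dt = (-1.296336209−-1.362784728)/0.025731 = 2.582430
θ̈ = (θ̇'−θ̇)/dt = (1.545761667−1.530782966)/0.025731 = 0.582127
sinθ=0.286303, cosθ=0.958139
F = (M+m)·ẍ + m·l·cosθ·θ̈ − m·l·sinθ·θ̇² = 5.792030 + 0.061581 − 0.074072 = 5.779539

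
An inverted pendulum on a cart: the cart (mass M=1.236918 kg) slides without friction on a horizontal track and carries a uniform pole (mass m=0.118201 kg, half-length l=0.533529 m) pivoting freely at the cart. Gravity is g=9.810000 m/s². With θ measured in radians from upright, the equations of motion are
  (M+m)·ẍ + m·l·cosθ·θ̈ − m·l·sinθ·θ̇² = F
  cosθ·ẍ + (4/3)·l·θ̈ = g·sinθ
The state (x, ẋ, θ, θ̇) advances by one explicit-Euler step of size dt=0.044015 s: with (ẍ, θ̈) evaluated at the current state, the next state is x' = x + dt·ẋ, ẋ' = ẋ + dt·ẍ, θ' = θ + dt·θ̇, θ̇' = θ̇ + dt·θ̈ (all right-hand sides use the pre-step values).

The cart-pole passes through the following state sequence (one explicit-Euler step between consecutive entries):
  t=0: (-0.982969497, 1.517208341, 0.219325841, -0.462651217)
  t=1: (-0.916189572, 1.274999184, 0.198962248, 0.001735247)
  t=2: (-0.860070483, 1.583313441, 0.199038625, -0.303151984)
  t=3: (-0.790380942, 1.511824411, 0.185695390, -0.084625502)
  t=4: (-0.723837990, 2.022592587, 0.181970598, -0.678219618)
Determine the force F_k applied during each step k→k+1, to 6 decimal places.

step 0→1:
  ẍ = (ẋ'−ẋ)/dt = (1.274999184−1.517208341)/0.044015 = -5.502878
  θ̈ = (θ̇'−θ̇)/dt = (0.001735247−-0.462651217)/0.044015 = 10.550641
  sinθ=0.217572, cosθ=0.976044
  F = (M+m)·ẍ + m·l·cosθ·θ̈ − m·l·sinθ·θ̇² = -7.457054 + 0.649423 − 0.002937 = -6.810568
step 1→2:
  ẍ = (ẋ'−ẋ)/dt = (1.583313441−1.274999184)/0.044015 = 7.004754
  θ̈ = (θ̇'−θ̇)/dt = (-0.303151984−0.001735247)/0.044015 = -6.926894
  sinθ=0.197652, cosθ=0.980272
  F = (M+m)·ẍ + m·l·cosθ·θ̈ − m·l·sinθ·θ̇² = 9.492276 + -0.428217 − 0.000000 = 9.064058
step 2→3:
  ẍ = (ẋ'−ẋ)/dt = (1.511824411−1.583313441)/0.044015 = -1.624197
  θ̈ = (θ̇'−θ̇)/dt = (-0.084625502−-0.303151984)/0.044015 = 4.964818
  sinθ=0.197727, cosθ=0.980257
  F = (M+m)·ẍ + m·l·cosθ·θ̈ − m·l·sinθ·θ̇² = -2.200980 + 0.306918 − 0.001146 = -1.895208
step 3→4:
  ẍ = (ẋ'−ẋ)/dt = (2.022592587−1.511824411)/0.044015 = 11.604412
  θ̈ = (θ̇'−θ̇)/dt = (-0.678219618−-0.084625502)/0.044015 = -13.486178
  sinθ=0.184630, cosθ=0.982808
  F = (M+m)·ẍ + m·l·cosθ·θ̈ − m·l·sinθ·θ̇² = 15.725359 + -0.835866 − 0.000083 = 14.889409

F_0 = -6.810568 N
F_1 = 9.064058 N
F_2 = -1.895208 N
F_3 = 14.889409 N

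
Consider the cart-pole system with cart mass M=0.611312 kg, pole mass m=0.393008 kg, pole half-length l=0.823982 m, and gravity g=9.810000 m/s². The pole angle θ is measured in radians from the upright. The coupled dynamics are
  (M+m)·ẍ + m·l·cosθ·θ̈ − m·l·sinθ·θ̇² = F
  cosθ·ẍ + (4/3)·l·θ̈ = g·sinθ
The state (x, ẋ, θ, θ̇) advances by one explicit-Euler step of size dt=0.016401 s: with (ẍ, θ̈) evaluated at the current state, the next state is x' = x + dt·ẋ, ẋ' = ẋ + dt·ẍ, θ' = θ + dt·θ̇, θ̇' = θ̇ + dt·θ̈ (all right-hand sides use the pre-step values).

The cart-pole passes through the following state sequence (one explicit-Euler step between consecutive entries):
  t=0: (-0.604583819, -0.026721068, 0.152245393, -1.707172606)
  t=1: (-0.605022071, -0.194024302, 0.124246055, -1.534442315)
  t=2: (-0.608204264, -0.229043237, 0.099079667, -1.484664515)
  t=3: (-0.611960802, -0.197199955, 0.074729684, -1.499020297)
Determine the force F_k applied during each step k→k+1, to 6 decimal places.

F_0 = -7.016950 N
F_1 = -1.263617 N
F_2 = 1.597266 N

step 0→1:
  ẍ = (ẋ'−ẋ)/dt = (-0.194024302−-0.026721068)/0.016401 = -10.200795
  θ̈ = (θ̇'−θ̇)/dt = (-1.534442315−-1.707172606)/0.016401 = 10.531693
  sinθ=0.151658, cosθ=0.988433
  F = (M+m)·ẍ + m·l·cosθ·θ̈ − m·l·sinθ·θ̇² = -10.244862 + 3.371045 − 0.143133 = -7.016950
step 1→2:
  ẍ = (ẋ'−ẋ)/dt = (-0.229043237−-0.194024302)/0.016401 = -2.135171
  θ̈ = (θ̇'−θ̇)/dt = (-1.484664515−-1.534442315)/0.016401 = 3.035047
  sinθ=0.123927, cosθ=0.992291
  F = (M+m)·ẍ + m·l·cosθ·θ̈ − m·l·sinθ·θ̇² = -2.144395 + 0.975267 − 0.094490 = -1.263617
step 2→3:
  ẍ = (ẋ'−ẋ)/dt = (-0.197199955−-0.229043237)/0.016401 = 1.941545
  θ̈ = (θ̇'−θ̇)/dt = (-1.499020297−-1.484664515)/0.016401 = -0.875299
  sinθ=0.098918, cosθ=0.995096
  F = (M+m)·ẍ + m·l·cosθ·θ̈ − m·l·sinθ·θ̇² = 1.949933 + -0.282059 − 0.070607 = 1.597266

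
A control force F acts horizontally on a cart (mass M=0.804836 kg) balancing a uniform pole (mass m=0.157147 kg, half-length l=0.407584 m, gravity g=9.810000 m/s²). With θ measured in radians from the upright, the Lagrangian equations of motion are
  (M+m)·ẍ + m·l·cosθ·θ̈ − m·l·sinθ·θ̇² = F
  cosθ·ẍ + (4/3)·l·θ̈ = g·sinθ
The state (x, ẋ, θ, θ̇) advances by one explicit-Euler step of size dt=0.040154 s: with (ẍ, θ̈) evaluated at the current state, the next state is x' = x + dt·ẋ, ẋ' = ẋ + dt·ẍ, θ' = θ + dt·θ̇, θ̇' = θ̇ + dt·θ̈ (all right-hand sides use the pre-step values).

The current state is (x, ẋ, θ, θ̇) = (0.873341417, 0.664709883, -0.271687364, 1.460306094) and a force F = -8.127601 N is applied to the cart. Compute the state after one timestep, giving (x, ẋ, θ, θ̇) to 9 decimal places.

sinθ=-0.268357289, cosθ=0.963319452
temp = (F + m·l·θ̇²·sinθ)/(M+m) = (-8.127601 + -0.036654256)/0.961983 = -8.486901802
θ̈ = (g·sinθ − cosθ·temp)/(l·(4/3 − m·cos²θ/(M+m))) = 11.508181592
ẍ = temp − m·l·θ̈·cosθ/(M+m) = -9.225031808
Euler: x'=0.873341417+0.040154·0.664709883=0.900032178, ẋ'=0.664709883+0.040154·-9.225031808=0.294287956
       θ'=-0.271687364+0.040154·1.460306094=-0.213050233, θ̇'=1.460306094+0.040154·11.508181592=1.922405618

(0.900032178, 0.294287956, -0.213050233, 1.922405618)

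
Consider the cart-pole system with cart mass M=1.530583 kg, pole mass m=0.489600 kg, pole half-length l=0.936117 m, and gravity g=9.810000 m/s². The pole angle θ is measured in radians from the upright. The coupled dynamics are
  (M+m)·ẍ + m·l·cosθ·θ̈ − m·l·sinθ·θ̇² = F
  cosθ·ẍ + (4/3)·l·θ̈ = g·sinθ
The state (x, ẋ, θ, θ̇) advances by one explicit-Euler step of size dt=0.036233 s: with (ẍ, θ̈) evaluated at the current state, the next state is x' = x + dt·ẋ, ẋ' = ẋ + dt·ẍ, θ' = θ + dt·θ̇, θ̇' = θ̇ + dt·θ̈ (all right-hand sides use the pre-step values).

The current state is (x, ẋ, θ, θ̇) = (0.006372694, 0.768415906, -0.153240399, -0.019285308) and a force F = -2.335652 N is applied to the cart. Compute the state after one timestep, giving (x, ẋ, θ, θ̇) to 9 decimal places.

(0.034214708, 0.729332020, -0.153939164, -0.031807645)

sinθ=-0.152641355, cosθ=0.988281648
temp = (F + m·l·θ̇²·sinθ)/(M+m) = (-2.335652 + -0.000026019)/2.020183 = -1.156171505
θ̈ = (g·sinθ − cosθ·temp)/(l·(4/3 − m·cos²θ/(M+m))) = -0.345605860
ẍ = temp − m·l·θ̈·cosθ/(M+m) = -1.078682041
Euler: x'=0.006372694+0.036233·0.768415906=0.034214708, ẋ'=0.768415906+0.036233·-1.078682041=0.729332020
       θ'=-0.153240399+0.036233·-0.019285308=-0.153939164, θ̇'=-0.019285308+0.036233·-0.345605860=-0.031807645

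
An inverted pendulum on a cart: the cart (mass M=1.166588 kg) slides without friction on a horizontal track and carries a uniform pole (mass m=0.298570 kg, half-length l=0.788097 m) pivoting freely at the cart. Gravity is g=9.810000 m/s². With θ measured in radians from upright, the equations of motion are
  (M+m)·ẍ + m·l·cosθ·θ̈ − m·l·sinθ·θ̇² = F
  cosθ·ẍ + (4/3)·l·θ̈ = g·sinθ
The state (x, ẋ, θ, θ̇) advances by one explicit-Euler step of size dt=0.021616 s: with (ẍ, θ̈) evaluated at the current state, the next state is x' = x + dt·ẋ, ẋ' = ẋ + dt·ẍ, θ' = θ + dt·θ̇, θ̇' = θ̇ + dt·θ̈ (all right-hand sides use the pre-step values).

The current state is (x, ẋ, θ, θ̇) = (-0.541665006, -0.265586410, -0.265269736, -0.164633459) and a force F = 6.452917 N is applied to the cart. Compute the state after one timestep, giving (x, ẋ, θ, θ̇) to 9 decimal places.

(-0.547405922, -0.145053987, -0.268828453, -0.328233486)

sinθ=-0.262169579, cosθ=0.965021819
temp = (F + m·l·θ̇²·sinθ)/(M+m) = (6.452917 + -0.001672031)/1.465158 = 4.403105309
θ̈ = (g·sinθ − cosθ·temp)/(l·(4/3 − m·cos²θ/(M+m))) = -7.568469039
ẍ = temp − m·l·θ̈·cosθ/(M+m) = 5.576074360
Euler: x'=-0.541665006+0.021616·-0.265586410=-0.547405922, ẋ'=-0.265586410+0.021616·5.576074360=-0.145053987
       θ'=-0.265269736+0.021616·-0.164633459=-0.268828453, θ̇'=-0.164633459+0.021616·-7.568469039=-0.328233486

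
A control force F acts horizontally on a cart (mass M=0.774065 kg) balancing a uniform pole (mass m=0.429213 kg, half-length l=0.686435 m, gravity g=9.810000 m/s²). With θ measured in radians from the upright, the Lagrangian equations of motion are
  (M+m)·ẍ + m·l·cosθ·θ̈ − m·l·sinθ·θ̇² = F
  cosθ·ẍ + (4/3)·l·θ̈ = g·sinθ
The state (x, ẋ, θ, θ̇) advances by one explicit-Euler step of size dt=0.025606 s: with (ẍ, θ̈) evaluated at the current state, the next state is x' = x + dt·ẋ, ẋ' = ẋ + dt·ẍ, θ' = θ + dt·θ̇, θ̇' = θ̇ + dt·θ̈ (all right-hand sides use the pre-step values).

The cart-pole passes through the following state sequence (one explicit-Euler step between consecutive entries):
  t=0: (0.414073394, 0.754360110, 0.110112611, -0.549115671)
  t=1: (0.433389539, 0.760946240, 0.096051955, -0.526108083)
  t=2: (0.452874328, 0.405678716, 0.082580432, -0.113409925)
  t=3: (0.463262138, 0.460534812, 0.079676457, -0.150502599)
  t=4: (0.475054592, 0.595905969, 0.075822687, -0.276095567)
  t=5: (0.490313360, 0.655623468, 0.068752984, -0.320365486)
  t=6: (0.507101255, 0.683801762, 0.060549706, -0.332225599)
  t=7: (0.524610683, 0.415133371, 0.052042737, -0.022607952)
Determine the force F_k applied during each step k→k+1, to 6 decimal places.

F_0 = 0.562859 N
F_1 = -11.975880 N
F_2 = 2.152147 N
F_3 = 4.920326 N
F_4 = 2.296632 N
F_5 = 1.185936 N
F_6 = -9.071259 N

step 0→1:
  ẍ = (ẋ'−ẋ)/dt = (0.760946240−0.754360110)/0.025606 = 0.257210
  θ̈ = (θ̇'−θ̇)/dt = (-0.526108083−-0.549115671)/0.025606 = 0.898523
  sinθ=0.109890, cosθ=0.993944
  F = (M+m)·ẍ + m·l·cosθ·θ̈ − m·l·sinθ·θ̇² = 0.309496 + 0.263126 − 0.009762 = 0.562859
step 1→2:
  ẍ = (ẋ'−ẋ)/dt = (0.405678716−0.760946240)/0.025606 = -13.874386
  θ̈ = (θ̇'−θ̇)/dt = (-0.113409925−-0.526108083)/0.025606 = 16.117244
  sinθ=0.095904, cosθ=0.995391
  F = (M+m)·ẍ + m·l·cosθ·θ̈ − m·l·sinθ·θ̇² = -16.694743 + 4.726684 − 0.007821 = -11.975880
step 2→3:
  ẍ = (ẋ'−ẋ)/dt = (0.460534812−0.405678716)/0.025606 = 2.142314
  θ̈ = (θ̇'−θ̇)/dt = (-0.150502599−-0.113409925)/0.025606 = -1.448593
  sinθ=0.082487, cosθ=0.996592
  F = (M+m)·ẍ + m·l·cosθ·θ̈ − m·l·sinθ·θ̇² = 2.577800 + -0.425340 − 0.000313 = 2.152147
step 3→4:
  ẍ = (ẋ'−ẋ)/dt = (0.595905969−0.460534812)/0.025606 = 5.286697
  θ̈ = (θ̇'−θ̇)/dt = (-0.276095567−-0.150502599)/0.025606 = -4.904826
  sinθ=0.079592, cosθ=0.996828
  F = (M+m)·ẍ + m·l·cosθ·θ̈ − m·l·sinθ·θ̇² = 6.361366 + -1.440509 − 0.000531 = 4.920326
step 4→5:
  ẍ = (ẋ'−ẋ)/dt = (0.655623468−0.595905969)/0.025606 = 2.332168
  θ̈ = (θ̇'−θ̇)/dt = (-0.320365486−-0.276095567)/0.025606 = -1.728889
  sinθ=0.075750, cosθ=0.997127
  F = (M+m)·ẍ + m·l·cosθ·θ̈ − m·l·sinθ·θ̇² = 2.806247 + -0.507913 − 0.001701 = 2.296632
step 5→6:
  ẍ = (ẋ'−ẋ)/dt = (0.683801762−0.655623468)/0.025606 = 1.100457
  θ̈ = (θ̇'−θ̇)/dt = (-0.332225599−-0.320365486)/0.025606 = -0.463177
  sinθ=0.068699, cosθ=0.997637
  F = (M+m)·ẍ + m·l·cosθ·θ̈ − m·l·sinθ·θ̇² = 1.324155 + -0.136142 − 0.002077 = 1.185936
step 6→7:
  ẍ = (ẋ'−ẋ)/dt = (0.415133371−0.683801762)/0.025606 = -10.492400
  θ̈ = (θ̇'−θ̇)/dt = (-0.022607952−-0.332225599)/0.025606 = 12.091605
  sinθ=0.060513, cosθ=0.998167
  F = (M+m)·ẍ + m·l·cosθ·θ̈ − m·l·sinθ·θ̇² = -12.625274 + 3.555983 − 0.001968 = -9.071259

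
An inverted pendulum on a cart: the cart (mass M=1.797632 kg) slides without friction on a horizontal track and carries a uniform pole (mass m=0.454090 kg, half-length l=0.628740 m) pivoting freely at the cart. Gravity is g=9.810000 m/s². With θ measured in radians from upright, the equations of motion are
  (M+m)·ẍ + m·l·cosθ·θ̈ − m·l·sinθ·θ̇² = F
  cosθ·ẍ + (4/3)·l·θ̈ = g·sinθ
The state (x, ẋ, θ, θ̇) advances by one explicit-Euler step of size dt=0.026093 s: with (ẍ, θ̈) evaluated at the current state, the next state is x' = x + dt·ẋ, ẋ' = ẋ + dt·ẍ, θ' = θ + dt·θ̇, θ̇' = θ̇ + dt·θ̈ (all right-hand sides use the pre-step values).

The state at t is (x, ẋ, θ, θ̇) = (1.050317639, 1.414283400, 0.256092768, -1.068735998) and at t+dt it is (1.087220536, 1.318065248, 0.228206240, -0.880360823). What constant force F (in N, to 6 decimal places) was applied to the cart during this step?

ẍ = (ẋ'−ẋ)/dt = (1.318065248−1.414283400)/0.026093 = -3.687508
θ̈ = (θ̇'−θ̇)/dt = (-0.880360823−-1.068735998)/0.026093 = 7.219376
sinθ=0.253303, cosθ=0.967387
F = (M+m)·ẍ + m·l·cosθ·θ̈ − m·l·sinθ·θ̇² = -8.303243 + 1.993944 − 0.082603 = -6.391902

F = -6.391902 N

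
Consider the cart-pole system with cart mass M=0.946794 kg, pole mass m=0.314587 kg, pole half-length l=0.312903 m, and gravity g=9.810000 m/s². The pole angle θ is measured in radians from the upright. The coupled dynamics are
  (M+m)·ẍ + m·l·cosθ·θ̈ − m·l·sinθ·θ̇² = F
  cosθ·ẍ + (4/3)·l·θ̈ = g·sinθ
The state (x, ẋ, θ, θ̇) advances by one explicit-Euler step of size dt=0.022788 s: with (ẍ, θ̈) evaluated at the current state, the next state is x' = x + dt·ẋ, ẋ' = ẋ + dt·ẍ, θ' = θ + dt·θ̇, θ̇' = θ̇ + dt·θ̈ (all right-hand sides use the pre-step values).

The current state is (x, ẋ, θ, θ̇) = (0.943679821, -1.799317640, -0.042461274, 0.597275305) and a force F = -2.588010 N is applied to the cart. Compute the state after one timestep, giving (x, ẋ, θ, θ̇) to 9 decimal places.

(0.902676971, -1.854658823, -0.028850564, 0.707058346)

sinθ=-0.042448516, cosθ=0.999098656
temp = (F + m·l·θ̇²·sinθ)/(M+m) = (-2.588010 + -0.001490603)/1.261381 = -2.052909155
θ̈ = (g·sinθ − cosθ·temp)/(l·(4/3 − m·cos²θ/(M+m))) = 4.817581236
ẍ = temp − m·l·θ̈·cosθ/(M+m) = -2.428523038
Euler: x'=0.943679821+0.022788·-1.799317640=0.902676971, ẋ'=-1.799317640+0.022788·-2.428523038=-1.854658823
       θ'=-0.042461274+0.022788·0.597275305=-0.028850564, θ̇'=0.597275305+0.022788·4.817581236=0.707058346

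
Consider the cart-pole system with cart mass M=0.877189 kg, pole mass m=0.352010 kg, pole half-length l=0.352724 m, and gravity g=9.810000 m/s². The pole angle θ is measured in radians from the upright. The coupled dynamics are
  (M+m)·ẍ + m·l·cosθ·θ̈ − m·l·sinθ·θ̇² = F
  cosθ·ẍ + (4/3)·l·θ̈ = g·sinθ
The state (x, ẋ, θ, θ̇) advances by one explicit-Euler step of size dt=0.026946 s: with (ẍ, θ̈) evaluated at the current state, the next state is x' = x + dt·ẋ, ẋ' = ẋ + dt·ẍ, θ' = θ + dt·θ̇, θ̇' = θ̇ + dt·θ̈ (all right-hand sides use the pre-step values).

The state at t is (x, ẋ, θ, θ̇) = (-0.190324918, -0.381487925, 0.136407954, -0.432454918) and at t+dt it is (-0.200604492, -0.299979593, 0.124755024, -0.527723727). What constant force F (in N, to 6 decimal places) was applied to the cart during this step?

F = 3.280114 N

ẍ = (ẋ'−ẋ)/dt = (-0.299979593−-0.381487925)/0.026946 = 3.024877
θ̈ = (θ̇'−θ̇)/dt = (-0.527723727−-0.432454918)/0.026946 = -3.535545
sinθ=0.135985, cosθ=0.990711
F = (M+m)·ẍ + m·l·cosθ·θ̈ − m·l·sinθ·θ̇² = 3.718176 + -0.434904 − 0.003158 = 3.280114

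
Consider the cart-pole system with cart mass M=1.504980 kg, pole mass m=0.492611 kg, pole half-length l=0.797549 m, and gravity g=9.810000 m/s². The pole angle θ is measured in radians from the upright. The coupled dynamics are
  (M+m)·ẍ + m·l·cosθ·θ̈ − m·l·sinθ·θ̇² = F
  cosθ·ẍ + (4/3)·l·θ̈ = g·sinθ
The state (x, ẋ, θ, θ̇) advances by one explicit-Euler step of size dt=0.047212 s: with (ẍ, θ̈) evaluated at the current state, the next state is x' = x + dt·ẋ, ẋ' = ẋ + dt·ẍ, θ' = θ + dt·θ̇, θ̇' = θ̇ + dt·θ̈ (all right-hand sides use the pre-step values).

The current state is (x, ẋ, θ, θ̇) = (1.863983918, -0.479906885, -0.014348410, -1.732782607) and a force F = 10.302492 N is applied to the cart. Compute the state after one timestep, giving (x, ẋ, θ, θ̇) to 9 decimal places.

sinθ=-0.014347918, cosθ=0.999897063
temp = (F + m·l·θ̇²·sinθ)/(M+m) = (10.302492 + -0.016925383)/1.997591 = 5.148985261
θ̈ = (g·sinθ − cosθ·temp)/(l·(4/3 − m·cos²θ/(M+m))) = -6.102264576
ẍ = temp − m·l·θ̈·cosθ/(M+m) = 6.349040491
Euler: x'=1.863983918+0.047212·-0.479906885=1.841326554, ẋ'=-0.479906885+0.047212·6.349040491=-0.180155985
       θ'=-0.014348410+0.047212·-1.732782607=-0.096156542, θ̇'=-1.732782607+0.047212·-6.102264576=-2.020882722

(1.841326554, -0.180155985, -0.096156542, -2.020882722)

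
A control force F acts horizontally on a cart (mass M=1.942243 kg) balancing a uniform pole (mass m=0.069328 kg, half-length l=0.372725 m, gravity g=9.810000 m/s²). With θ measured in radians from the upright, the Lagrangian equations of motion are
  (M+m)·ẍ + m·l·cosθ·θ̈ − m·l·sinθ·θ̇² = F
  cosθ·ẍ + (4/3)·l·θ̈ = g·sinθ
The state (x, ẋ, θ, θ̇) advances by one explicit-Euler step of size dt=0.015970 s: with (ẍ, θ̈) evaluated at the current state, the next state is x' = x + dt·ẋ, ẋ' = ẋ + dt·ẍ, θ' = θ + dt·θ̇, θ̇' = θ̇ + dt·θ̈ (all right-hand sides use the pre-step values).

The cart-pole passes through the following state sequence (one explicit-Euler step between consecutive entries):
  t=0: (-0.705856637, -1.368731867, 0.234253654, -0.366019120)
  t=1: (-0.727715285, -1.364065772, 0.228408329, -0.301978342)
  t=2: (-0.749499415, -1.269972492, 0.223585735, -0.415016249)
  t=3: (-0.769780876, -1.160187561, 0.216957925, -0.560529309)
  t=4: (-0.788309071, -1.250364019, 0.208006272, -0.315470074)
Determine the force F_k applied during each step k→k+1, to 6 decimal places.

F_0 = 0.687726 N
F_1 = 11.673245 N
F_2 = 13.597866 N
F_3 = -10.973094 N

step 0→1:
  ẍ = (ẋ'−ẋ)/dt = (-1.364065772−-1.368731867)/0.015970 = 0.292179
  θ̈ = (θ̇'−θ̇)/dt = (-0.301978342−-0.366019120)/0.015970 = 4.010067
  sinθ=0.232117, cosθ=0.972688
  F = (M+m)·ẍ + m·l·cosθ·θ̈ − m·l·sinθ·θ̇² = 0.587738 + 0.100791 − 0.000804 = 0.687726
step 1→2:
  ẍ = (ẋ'−ẋ)/dt = (-1.269972492−-1.364065772)/0.015970 = 5.891877
  θ̈ = (θ̇'−θ̇)/dt = (-0.415016249−-0.301978342)/0.015970 = -7.078141
  sinθ=0.226427, cosθ=0.974028
  F = (M+m)·ẍ + m·l·cosθ·θ̈ − m·l·sinθ·θ̇² = 11.851929 + -0.178151 − 0.000534 = 11.673245
step 2→3:
  ẍ = (ẋ'−ẋ)/dt = (-1.160187561−-1.269972492)/0.015970 = 6.874448
  θ̈ = (θ̇'−θ̇)/dt = (-0.560529309−-0.415016249)/0.015970 = -9.111651
  sinθ=0.221728, cosθ=0.975109
  F = (M+m)·ẍ + m·l·cosθ·θ̈ − m·l·sinθ·θ̇² = 13.828440 + -0.229587 − 0.000987 = 13.597866
step 3→4:
  ẍ = (ẋ'−ẋ)/dt = (-1.250364019−-1.160187561)/0.015970 = -5.646616
  θ̈ = (θ̇'−θ̇)/dt = (-0.315470074−-0.560529309)/0.015970 = 15.344974
  sinθ=0.215260, cosθ=0.976557
  F = (M+m)·ẍ + m·l·cosθ·θ̈ − m·l·sinθ·θ̇² = -11.358569 + 0.387223 − 0.001748 = -10.973094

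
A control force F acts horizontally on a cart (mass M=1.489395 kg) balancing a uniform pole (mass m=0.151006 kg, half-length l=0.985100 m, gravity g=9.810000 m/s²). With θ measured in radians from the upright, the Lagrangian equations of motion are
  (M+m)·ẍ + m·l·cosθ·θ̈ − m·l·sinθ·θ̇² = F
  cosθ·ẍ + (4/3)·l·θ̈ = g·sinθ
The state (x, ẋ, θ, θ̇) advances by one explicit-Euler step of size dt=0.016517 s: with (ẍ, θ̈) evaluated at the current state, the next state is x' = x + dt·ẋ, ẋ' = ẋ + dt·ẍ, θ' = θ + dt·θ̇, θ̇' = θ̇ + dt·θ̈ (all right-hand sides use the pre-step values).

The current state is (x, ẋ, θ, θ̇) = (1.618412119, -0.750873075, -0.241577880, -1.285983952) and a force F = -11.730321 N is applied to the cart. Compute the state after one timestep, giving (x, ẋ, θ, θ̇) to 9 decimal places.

sinθ=-0.239234985, cosθ=0.970961700
temp = (F + m·l·θ̇²·sinθ)/(M+m) = (-11.730321 + -0.058853231)/1.640401 = -7.186763621
θ̈ = (g·sinθ − cosθ·temp)/(l·(4/3 − m·cos²θ/(M+m))) = 3.771396541
ẍ = temp − m·l·θ̈·cosθ/(M+m) = -7.518832973
Euler: x'=1.618412119+0.016517·-0.750873075=1.606009948, ẋ'=-0.750873075+0.016517·-7.518832973=-0.875061639
       θ'=-0.241577880+0.016517·-1.285983952=-0.262818477, θ̇'=-1.285983952+0.016517·3.771396541=-1.223691795

(1.606009948, -0.875061639, -0.262818477, -1.223691795)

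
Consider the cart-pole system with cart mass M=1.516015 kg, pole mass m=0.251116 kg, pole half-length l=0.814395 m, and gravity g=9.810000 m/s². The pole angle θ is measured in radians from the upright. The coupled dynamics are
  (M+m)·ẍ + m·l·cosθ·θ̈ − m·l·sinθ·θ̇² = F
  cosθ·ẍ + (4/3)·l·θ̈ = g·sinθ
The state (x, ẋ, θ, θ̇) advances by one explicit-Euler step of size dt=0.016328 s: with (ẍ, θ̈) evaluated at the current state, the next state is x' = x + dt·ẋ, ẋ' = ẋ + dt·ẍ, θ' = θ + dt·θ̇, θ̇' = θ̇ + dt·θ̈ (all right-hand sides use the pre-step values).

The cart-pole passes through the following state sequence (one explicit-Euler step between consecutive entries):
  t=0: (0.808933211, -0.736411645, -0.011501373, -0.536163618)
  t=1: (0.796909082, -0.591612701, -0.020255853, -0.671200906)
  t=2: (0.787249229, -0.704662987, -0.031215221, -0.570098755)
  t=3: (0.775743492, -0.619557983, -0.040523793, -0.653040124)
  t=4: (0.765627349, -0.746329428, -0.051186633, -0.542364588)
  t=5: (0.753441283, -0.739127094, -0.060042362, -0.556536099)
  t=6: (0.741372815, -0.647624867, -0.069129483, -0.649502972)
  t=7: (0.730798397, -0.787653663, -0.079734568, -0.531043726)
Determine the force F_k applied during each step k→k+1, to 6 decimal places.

F_0 = 13.980611 N
F_1 = -10.967190 N
F_2 = 8.174405 N
F_3 = -12.331495 N
F_4 = 0.605300 N
F_5 = 8.744507 N
F_6 = -13.668788 N

step 0→1:
  ẍ = (ẋ'−ẋ)/dt = (-0.591612701−-0.736411645)/0.016328 = 8.868137
  θ̈ = (θ̇'−θ̇)/dt = (-0.671200906−-0.536163618)/0.016328 = -8.270290
  sinθ=-0.011501, cosθ=0.999934
  F = (M+m)·ẍ + m·l·cosθ·θ̈ − m·l·sinθ·θ̇² = 15.671160 + -1.691225 − -0.000676 = 13.980611
step 1→2:
  ẍ = (ẋ'−ẋ)/dt = (-0.704662987−-0.591612701)/0.016328 = -6.923707
  θ̈ = (θ̇'−θ̇)/dt = (-0.570098755−-0.671200906)/0.016328 = 6.191949
  sinθ=-0.020254, cosθ=0.999795
  F = (M+m)·ẍ + m·l·cosθ·θ̈ − m·l·sinθ·θ̇² = -12.235097 + 1.266041 − -0.001866 = -10.967190
step 2→3:
  ẍ = (ẋ'−ẋ)/dt = (-0.619557983−-0.704662987)/0.016328 = 5.212212
  θ̈ = (θ̇'−θ̇)/dt = (-0.653040124−-0.570098755)/0.016328 = -5.079702
  sinθ=-0.031210, cosθ=0.999513
  F = (M+m)·ẍ + m·l·cosθ·θ̈ − m·l·sinθ·θ̇² = 9.210662 + -1.038332 − -0.002074 = 8.174405
step 3→4:
  ẍ = (ẋ'−ẋ)/dt = (-0.746329428−-0.619557983)/0.016328 = -7.764052
  θ̈ = (θ̇'−θ̇)/dt = (-0.542364588−-0.653040124)/0.016328 = 6.778267
  sinθ=-0.040513, cosθ=0.999179
  F = (M+m)·ẍ + m·l·cosθ·θ̈ − m·l·sinθ·θ̇² = -13.720097 + 1.385069 − -0.003533 = -12.331495
step 4→5:
  ẍ = (ẋ'−ẋ)/dt = (-0.739127094−-0.746329428)/0.016328 = 0.441103
  θ̈ = (θ̇'−θ̇)/dt = (-0.556536099−-0.542364588)/0.016328 = -0.867927
  sinθ=-0.051164, cosθ=0.998690
  F = (M+m)·ẍ + m·l·cosθ·θ̈ − m·l·sinθ·θ̇² = 0.779487 + -0.177265 − -0.003078 = 0.605300
step 5→6:
  ẍ = (ẋ'−ẋ)/dt = (-0.647624867−-0.739127094)/0.016328 = 5.604007
  θ̈ = (θ̇'−θ̇)/dt = (-0.649502972−-0.556536099)/0.016328 = -5.693709
  sinθ=-0.060006, cosθ=0.998198
  F = (M+m)·ẍ + m·l·cosθ·θ̈ − m·l·sinθ·θ̇² = 9.903015 + -1.162308 − -0.003801 = 8.744507
step 6→7:
  ẍ = (ẋ'−ẋ)/dt = (-0.787653663−-0.647624867)/0.016328 = -8.575992
  θ̈ = (θ̇'−θ̇)/dt = (-0.531043726−-0.649502972)/0.016328 = 7.254976
  sinθ=-0.069074, cosθ=0.997612
  F = (M+m)·ẍ + m·l·cosθ·θ̈ − m·l·sinθ·θ̇² = -15.154901 + 1.480154 − -0.005959 = -13.668788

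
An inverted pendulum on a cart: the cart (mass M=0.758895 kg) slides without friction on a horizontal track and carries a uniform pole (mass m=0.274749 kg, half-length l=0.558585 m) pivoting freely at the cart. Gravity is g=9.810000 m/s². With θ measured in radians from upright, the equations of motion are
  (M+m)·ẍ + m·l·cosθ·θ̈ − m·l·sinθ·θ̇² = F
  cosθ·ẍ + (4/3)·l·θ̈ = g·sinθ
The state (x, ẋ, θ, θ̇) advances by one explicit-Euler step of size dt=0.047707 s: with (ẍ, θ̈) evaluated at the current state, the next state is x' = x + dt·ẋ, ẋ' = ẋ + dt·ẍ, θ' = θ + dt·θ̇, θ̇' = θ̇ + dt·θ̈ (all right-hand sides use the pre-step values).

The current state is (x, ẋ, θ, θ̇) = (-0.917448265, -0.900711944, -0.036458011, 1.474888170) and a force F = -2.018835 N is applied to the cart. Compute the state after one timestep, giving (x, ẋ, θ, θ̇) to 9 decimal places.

(-0.960418530, -1.013509653, 0.033904479, 1.603334123)

sinθ=-0.036449935, cosθ=0.999335480
temp = (F + m·l·θ̇²·sinθ)/(M+m) = (-2.018835 + -0.012168592)/1.033644 = -1.964896610
θ̈ = (g·sinθ − cosθ·temp)/(l·(4/3 − m·cos²θ/(M+m))) = 2.692392160
ẍ = temp − m·l·θ̈·cosθ/(M+m) = -2.364384875
Euler: x'=-0.917448265+0.047707·-0.900711944=-0.960418530, ẋ'=-0.900711944+0.047707·-2.364384875=-1.013509653
       θ'=-0.036458011+0.047707·1.474888170=0.033904479, θ̇'=1.474888170+0.047707·2.692392160=1.603334123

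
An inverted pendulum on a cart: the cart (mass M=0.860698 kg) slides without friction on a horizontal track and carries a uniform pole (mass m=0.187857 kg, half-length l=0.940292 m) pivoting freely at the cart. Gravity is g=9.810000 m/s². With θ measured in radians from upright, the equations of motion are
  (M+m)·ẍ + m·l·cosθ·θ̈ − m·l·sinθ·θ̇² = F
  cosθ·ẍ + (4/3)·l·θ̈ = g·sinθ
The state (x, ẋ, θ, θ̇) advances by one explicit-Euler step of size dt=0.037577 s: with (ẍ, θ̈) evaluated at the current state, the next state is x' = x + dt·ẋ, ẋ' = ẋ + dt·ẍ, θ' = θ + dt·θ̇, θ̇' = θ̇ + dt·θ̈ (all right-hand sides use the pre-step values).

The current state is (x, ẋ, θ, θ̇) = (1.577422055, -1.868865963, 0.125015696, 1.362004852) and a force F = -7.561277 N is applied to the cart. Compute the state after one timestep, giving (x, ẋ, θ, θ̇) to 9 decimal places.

sinθ=0.124690307, cosθ=0.992195710
temp = (F + m·l·θ̇²·sinθ)/(M+m) = (-7.561277 + 0.040858284)/1.048555 = -7.172173816
θ̈ = (g·sinθ − cosθ·temp)/(l·(4/3 − m·cos²θ/(M+m))) = 7.665739030
ẍ = temp − m·l·θ̈·cosθ/(M+m) = -8.453472215
Euler: x'=1.577422055+0.037577·-1.868865963=1.507195679, ẋ'=-1.868865963+0.037577·-8.453472215=-2.186522088
       θ'=0.125015696+0.037577·1.362004852=0.176195752, θ̇'=1.362004852+0.037577·7.665739030=1.650060328

(1.507195679, -2.186522088, 0.176195752, 1.650060328)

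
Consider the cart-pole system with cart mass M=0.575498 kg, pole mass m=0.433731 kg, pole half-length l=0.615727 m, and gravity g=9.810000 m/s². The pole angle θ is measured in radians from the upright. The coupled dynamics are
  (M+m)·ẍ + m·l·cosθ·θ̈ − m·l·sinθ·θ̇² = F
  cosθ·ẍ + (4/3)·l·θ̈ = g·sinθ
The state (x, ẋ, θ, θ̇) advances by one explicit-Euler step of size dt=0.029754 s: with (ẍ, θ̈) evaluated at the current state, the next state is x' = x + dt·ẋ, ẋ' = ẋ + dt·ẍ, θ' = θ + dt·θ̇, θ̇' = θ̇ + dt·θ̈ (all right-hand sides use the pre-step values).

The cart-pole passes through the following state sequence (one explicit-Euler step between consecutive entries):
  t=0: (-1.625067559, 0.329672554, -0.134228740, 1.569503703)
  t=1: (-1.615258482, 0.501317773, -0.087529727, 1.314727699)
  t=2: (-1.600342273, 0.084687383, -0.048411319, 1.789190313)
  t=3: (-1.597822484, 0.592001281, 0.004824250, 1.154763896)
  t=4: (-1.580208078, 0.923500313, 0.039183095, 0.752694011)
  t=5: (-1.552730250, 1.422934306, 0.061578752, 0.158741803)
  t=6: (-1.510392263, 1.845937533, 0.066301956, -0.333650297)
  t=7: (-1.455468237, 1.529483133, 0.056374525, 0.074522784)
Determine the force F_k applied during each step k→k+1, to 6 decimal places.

F_0 = 3.643894 N
F_1 = -9.849094 N
F_2 = 11.561320 N
F_3 = 7.633657 N
F_4 = 11.607443 N
F_5 = 9.936340 N
F_6 = -7.080272 N

step 0→1:
  ẍ = (ẋ'−ẋ)/dt = (0.501317773−0.329672554)/0.029754 = 5.768812
  θ̈ = (θ̇'−θ̇)/dt = (1.314727699−1.569503703)/0.029754 = -8.562748
  sinθ=-0.133826, cosθ=0.991005
  F = (M+m)·ẍ + m·l·cosθ·θ̈ − m·l·sinθ·θ̇² = 5.822052 + -2.266197 − -0.088039 = 3.643894
step 1→2:
  ẍ = (ẋ'−ẋ)/dt = (0.084687383−0.501317773)/0.029754 = -14.002500
  θ̈ = (θ̇'−θ̇)/dt = (1.789190313−1.314727699)/0.029754 = 15.946179
  sinθ=-0.087418, cosθ=0.996172
  F = (M+m)·ẍ + m·l·cosθ·θ̈ − m·l·sinθ·θ̇² = -14.131729 + 4.242282 − -0.040353 = -9.849094
step 2→3:
  ẍ = (ẋ'−ẋ)/dt = (0.592001281−0.084687383)/0.029754 = 17.050276
  θ̈ = (θ̇'−θ̇)/dt = (1.154763896−1.789190313)/0.029754 = -21.322391
  sinθ=-0.048392, cosθ=0.998828
  F = (M+m)·ẍ + m·l·cosθ·θ̈ − m·l·sinθ·θ̇² = 17.207633 + -5.687684 − -0.041371 = 11.561320
step 3→4:
  ẍ = (ẋ'−ẋ)/dt = (0.923500313−0.592001281)/0.029754 = 11.141327
  θ̈ = (θ̇'−θ̇)/dt = (0.752694011−1.154763896)/0.029754 = -13.513137
  sinθ=0.004824, cosθ=0.999988
  F = (M+m)·ẍ + m·l·cosθ·θ̈ − m·l·sinθ·θ̇² = 11.244150 + -3.608775 − 0.001718 = 7.633657
step 4→5:
  ẍ = (ẋ'−ẋ)/dt = (1.422934306−0.923500313)/0.029754 = 16.785440
  θ̈ = (θ̇'−θ̇)/dt = (0.158741803−0.752694011)/0.029754 = -19.962096
  sinθ=0.039173, cosθ=0.999232
  F = (M+m)·ẍ + m·l·cosθ·θ̈ − m·l·sinθ·θ̇² = 16.940353 + -5.326983 − 0.005927 = 11.607443
step 5→6:
  ẍ = (ẋ'−ẋ)/dt = (1.845937533−1.422934306)/0.029754 = 14.216684
  θ̈ = (θ̇'−θ̇)/dt = (-0.333650297−0.158741803)/0.029754 = -16.548770
  sinθ=0.061540, cosθ=0.998105
  F = (M+m)·ẍ + m·l·cosθ·θ̈ − m·l·sinθ·θ̇² = 14.347890 + -4.411136 − 0.000414 = 9.936340
step 6→7:
  ẍ = (ẋ'−ẋ)/dt = (1.529483133−1.845937533)/0.029754 = -10.635693
  θ̈ = (θ̇'−θ̇)/dt = (0.074522784−-0.333650297)/0.029754 = 13.718259
  sinθ=0.066253, cosθ=0.997803
  F = (M+m)·ẍ + m·l·cosθ·θ̈ − m·l·sinθ·θ̇² = -10.733849 + 3.655547 − 0.001970 = -7.080272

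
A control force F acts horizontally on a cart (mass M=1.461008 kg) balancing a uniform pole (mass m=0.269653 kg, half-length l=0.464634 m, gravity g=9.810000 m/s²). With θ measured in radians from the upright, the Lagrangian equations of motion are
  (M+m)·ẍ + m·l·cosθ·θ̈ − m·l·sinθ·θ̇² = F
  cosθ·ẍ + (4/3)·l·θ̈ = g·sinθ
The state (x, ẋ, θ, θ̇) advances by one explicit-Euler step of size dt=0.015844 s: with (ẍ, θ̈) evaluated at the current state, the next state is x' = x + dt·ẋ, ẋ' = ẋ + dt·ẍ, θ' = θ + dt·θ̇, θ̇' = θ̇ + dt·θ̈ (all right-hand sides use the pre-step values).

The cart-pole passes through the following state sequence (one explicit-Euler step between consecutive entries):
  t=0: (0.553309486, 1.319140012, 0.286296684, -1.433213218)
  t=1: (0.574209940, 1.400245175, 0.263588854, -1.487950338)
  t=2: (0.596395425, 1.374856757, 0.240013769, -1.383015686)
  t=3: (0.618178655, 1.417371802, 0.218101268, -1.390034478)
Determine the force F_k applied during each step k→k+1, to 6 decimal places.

step 0→1:
  ẍ = (ẋ'−ẋ)/dt = (1.400245175−1.319140012)/0.015844 = 5.118983
  θ̈ = (θ̇'−θ̇)/dt = (-1.487950338−-1.433213218)/0.015844 = -3.454754
  sinθ=0.282402, cosθ=0.959296
  F = (M+m)·ẍ + m·l·cosθ·θ̈ − m·l·sinθ·θ̇² = 8.859224 + -0.415228 − 0.072678 = 8.371318
step 1→2:
  ẍ = (ẋ'−ẋ)/dt = (1.374856757−1.400245175)/0.015844 = -1.602400
  θ̈ = (θ̇'−θ̇)/dt = (-1.383015686−-1.487950338)/0.015844 = 6.622990
  sinθ=0.260547, cosθ=0.965461
  F = (M+m)·ẍ + m·l·cosθ·θ̈ − m·l·sinθ·θ̇² = -2.773210 + 0.801134 − 0.072274 = -2.044350
step 2→3:
  ẍ = (ẋ'−ẋ)/dt = (1.417371802−1.374856757)/0.015844 = 2.683353
  θ̈ = (θ̇'−θ̇)/dt = (-1.390034478−-1.383015686)/0.015844 = -0.442994
  sinθ=0.237716, cosθ=0.971335
  F = (M+m)·ẍ + m·l·cosθ·θ̈ − m·l·sinθ·θ̇² = 4.643974 + -0.053912 − 0.056968 = 4.533095

F_0 = 8.371318 N
F_1 = -2.044350 N
F_2 = 4.533095 N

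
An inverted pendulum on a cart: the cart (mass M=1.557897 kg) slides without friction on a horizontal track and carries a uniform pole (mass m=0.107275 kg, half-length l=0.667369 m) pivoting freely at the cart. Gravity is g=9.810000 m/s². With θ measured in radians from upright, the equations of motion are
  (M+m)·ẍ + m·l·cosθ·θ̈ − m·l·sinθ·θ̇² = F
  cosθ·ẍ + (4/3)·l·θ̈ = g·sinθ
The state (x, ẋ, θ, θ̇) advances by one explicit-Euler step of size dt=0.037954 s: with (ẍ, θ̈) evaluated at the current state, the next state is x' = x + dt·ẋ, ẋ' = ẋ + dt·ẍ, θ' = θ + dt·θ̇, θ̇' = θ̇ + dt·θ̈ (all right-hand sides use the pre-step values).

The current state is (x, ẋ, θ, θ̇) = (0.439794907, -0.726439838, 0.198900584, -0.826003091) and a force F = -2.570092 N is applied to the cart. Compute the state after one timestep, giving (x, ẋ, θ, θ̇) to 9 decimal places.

(0.412223609, -0.791295397, 0.167550463, -0.671876253)

sinθ=0.197591710, cosθ=0.980284406
temp = (F + m·l·θ̇²·sinθ)/(M+m) = (-2.570092 + 0.009651540)/1.665172 = -1.537643234
θ̈ = (g·sinθ − cosθ·temp)/(l·(4/3 − m·cos²θ/(M+m))) = 4.060885239
ẍ = temp − m·l·θ̈·cosθ/(M+m) = -1.708793770
Euler: x'=0.439794907+0.037954·-0.726439838=0.412223609, ẋ'=-0.726439838+0.037954·-1.708793770=-0.791295397
       θ'=0.198900584+0.037954·-0.826003091=0.167550463, θ̇'=-0.826003091+0.037954·4.060885239=-0.671876253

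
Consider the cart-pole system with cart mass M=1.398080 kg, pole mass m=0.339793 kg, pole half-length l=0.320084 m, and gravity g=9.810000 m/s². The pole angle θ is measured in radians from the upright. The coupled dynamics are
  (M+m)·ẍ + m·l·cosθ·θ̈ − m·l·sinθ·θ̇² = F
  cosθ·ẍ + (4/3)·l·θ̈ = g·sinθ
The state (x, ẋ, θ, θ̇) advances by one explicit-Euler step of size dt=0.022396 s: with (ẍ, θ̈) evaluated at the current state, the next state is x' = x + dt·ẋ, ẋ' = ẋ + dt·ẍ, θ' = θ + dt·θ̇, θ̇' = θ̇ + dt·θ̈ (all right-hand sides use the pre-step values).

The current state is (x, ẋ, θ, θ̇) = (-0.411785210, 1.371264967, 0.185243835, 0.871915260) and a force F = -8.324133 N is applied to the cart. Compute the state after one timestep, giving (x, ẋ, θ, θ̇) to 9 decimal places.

sinθ=0.184186202, cosθ=0.982891369
temp = (F + m·l·θ̇²·sinθ)/(M+m) = (-8.324133 + 0.015229444)/1.737873 = -4.781076383
θ̈ = (g·sinθ − cosθ·temp)/(l·(4/3 − m·cos²θ/(M+m))) = 17.760911471
ẍ = temp − m·l·θ̈·cosθ/(M+m) = -5.873600741
Euler: x'=-0.411785210+0.022396·1.371264967=-0.381074360, ẋ'=1.371264967+0.022396·-5.873600741=1.239719805
       θ'=0.185243835+0.022396·0.871915260=0.204771249, θ̇'=0.871915260+0.022396·17.760911471=1.269688633

(-0.381074360, 1.239719805, 0.204771249, 1.269688633)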